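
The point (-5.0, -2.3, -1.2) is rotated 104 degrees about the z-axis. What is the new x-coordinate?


Rotation about z-axis: x' = x*cos(theta) - y*sin(theta)
= -5.0 * -0.2419 - -2.3 * 0.9703
= 3.4413


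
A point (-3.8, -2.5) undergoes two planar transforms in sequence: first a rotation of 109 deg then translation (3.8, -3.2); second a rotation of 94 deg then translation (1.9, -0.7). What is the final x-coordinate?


After transform 1:
x1 = cos(109)*-3.8 - sin(109)*-2.5 + 3.8 = 7.401
y1 = sin(109)*-3.8 + cos(109)*-2.5 + -3.2 = -5.9791
After transform 2:
x2 = cos(94)*7.401 - sin(94)*-5.9791 + 1.9
= 7.3482


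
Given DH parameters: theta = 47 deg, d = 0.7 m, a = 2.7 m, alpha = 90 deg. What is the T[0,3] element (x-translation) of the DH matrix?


T[0,3] = a * cos(theta)
= 2.7 * cos(47 deg)
= 2.7 * 0.682
= 1.8414


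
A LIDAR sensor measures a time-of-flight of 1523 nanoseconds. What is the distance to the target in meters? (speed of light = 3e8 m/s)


tof = 1523 ns = 1.523e-06 s
dist = c * tof / 2
= 3e8 * 1.523e-06 / 2
= 228.45 m


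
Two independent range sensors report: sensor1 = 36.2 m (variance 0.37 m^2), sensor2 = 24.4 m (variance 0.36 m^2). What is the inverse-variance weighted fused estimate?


w1 = (1/var1) / (1/var1 + 1/var2)
   = 2.7027 / (2.7027 + 2.7778) = 0.4932
w2 = 1 - w1 = 0.5068
fused = w1*s1 + w2*s2 = 17.8521 + 12.3671
= 30.2192 m


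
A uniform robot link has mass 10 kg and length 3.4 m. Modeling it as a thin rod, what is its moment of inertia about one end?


I = (1/3) * m * L^2
= (1/3) * 10 * 3.4^2
= 0.333333 * 10 * 11.56
= 38.5333 kg*m^2


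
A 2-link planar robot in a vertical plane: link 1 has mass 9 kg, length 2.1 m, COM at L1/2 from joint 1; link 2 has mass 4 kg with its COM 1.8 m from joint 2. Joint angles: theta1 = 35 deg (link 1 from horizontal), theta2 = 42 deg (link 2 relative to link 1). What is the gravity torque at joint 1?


Horizontal distance from joint 1 to link-1 COM:
  x_c1 = (L1/2)*cos(t1) = 1.05 * 0.8192 = 0.8601 m
Horizontal distance from joint 1 to link-2 COM:
  x_c2 = L1*cos(t1) + Lc2*cos(t1+t2)
       = 2.1*0.8192 + 1.8*0.225 = 2.1251 m
tau1 = m1*g*x_c1 + m2*g*x_c2
     = 9*9.81*0.8601 + 4*9.81*2.1251
     = 75.9391 + 83.3901
     = 159.3292 Nm


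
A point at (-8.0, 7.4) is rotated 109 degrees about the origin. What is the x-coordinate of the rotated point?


x' = x*cos(theta) - y*sin(theta)
cos(109 deg) = -0.3256, sin(109 deg) = 0.9455
x' = -8.0 * -0.3256 - 7.4 * 0.9455
= 2.6045 - 6.9968
= -4.3923


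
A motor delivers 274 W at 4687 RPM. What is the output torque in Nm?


omega = 4687 * 2*pi/60 = 490.8215 rad/s
tau = P / omega = 274 / 490.8215
= 0.5582 Nm


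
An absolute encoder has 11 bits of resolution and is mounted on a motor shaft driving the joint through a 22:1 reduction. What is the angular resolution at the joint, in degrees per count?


counts = 2^11 = 2048
effective counts at joint = 2048 * 22 = 45056
resolution = 360 / 45056
= 0.008 deg/count


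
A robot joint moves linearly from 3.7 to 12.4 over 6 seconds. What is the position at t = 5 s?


s = t/T = 5/6 = 0.8333
p(t) = p0 + (pf-p0)*s
= 3.7 + (12.4 - 3.7) * 0.8333
= 10.95


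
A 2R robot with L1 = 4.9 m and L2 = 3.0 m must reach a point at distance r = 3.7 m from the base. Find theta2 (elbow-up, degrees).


cos(theta2) = (r^2 - L1^2 - L2^2) / (2*L1*L2)
cos(theta2) = (13.69 - 24.01 - 9.0) / 29.4
cos(theta2) = -0.657143
theta2 = 131.0823 degrees


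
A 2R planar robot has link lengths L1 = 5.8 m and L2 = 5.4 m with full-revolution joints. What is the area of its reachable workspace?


r_max = L1 + L2 = 11.2 m
r_min = |L1 - L2| = 0.4 m
Area = pi*(r_max^2 - r_min^2)
= pi*(125.44 - 0.16)
= pi * 125.28
= 393.5787 m^2


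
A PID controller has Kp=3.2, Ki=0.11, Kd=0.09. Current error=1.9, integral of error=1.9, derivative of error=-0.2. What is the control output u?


u = Kp*e + Ki*int(e) + Kd*de/dt
= 3.2*1.9 + 0.11*1.9 + 0.09*(-0.2)
= 6.08 + 0.209 + -0.018
= 6.271


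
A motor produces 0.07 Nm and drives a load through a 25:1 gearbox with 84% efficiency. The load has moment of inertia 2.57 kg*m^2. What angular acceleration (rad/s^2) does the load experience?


tau_out = tau_motor * N * eta
= 0.07 * 25 * 0.84 = 1.47 Nm
alpha = tau_out / I = 1.47 / 2.57
= 0.572 rad/s^2


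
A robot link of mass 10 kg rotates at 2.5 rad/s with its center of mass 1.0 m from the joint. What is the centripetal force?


F = m * omega^2 * r
= 10 * 2.5^2 * 1.0
= 10 * 6.25 * 1.0
= 62.5 N


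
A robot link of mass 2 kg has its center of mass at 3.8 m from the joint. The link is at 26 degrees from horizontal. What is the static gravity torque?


tau = m*g*L*cos(angle)
= 2 * 9.81 * 3.8 * cos(26 deg)
= 2 * 9.81 * 3.8 * 0.8988
= 67.0105 Nm


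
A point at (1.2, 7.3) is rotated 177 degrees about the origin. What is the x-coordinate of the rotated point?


x' = x*cos(theta) - y*sin(theta)
cos(177 deg) = -0.9986, sin(177 deg) = 0.0523
x' = 1.2 * -0.9986 - 7.3 * 0.0523
= -1.1984 - 0.3821
= -1.5804


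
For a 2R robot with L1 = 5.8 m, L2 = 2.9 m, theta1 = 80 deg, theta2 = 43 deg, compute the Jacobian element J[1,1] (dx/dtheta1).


J[1,1] = -L1*sin(t1) - L2*sin(t1+t2)
= -5.8*sin(80) - 2.9*sin(123)
= -8.144


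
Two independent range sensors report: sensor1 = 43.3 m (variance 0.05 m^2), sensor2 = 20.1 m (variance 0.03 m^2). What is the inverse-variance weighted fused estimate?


w1 = (1/var1) / (1/var1 + 1/var2)
   = 20.0 / (20.0 + 33.3333) = 0.375
w2 = 1 - w1 = 0.625
fused = w1*s1 + w2*s2 = 16.2375 + 12.5625
= 28.8 m


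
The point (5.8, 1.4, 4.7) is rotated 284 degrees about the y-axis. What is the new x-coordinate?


Rotation about y-axis: x' = x*cos(theta) + z*sin(theta)
= 5.8 * 0.2419 + 4.7 * -0.9703
= -3.1572


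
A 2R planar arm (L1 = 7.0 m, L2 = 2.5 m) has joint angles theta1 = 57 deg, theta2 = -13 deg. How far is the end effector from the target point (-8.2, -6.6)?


End effector via forward kinematics:
x = L1*cos(t1) + L2*cos(t1+t2) = 5.6108
y = L1*sin(t1) + L2*sin(t1+t2) = 7.6073
Distance to target:
d = sqrt((-8.2 - 5.6108)^2 + (-6.6 - 7.6073)^2)
= sqrt(190.7388 + 201.8485)
= 19.8138 m


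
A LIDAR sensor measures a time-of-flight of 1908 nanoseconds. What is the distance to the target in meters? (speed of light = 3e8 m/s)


tof = 1908 ns = 1.908e-06 s
dist = c * tof / 2
= 3e8 * 1.908e-06 / 2
= 286.2 m


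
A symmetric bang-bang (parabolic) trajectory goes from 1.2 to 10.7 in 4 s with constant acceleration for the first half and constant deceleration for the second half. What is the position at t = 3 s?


Symmetric rest-to-rest: each phase covers (pf-p0)/2 in time T/2. 0.5*a*(T/2)^2 = (pf-p0)/2 => a = 4*(pf-p0)/T^2
a = 4*(10.7-1.2)/4^2 = 2.375
t = 3 is in the deceleration phase (t > T/2).
p = pf - 0.5*a*(T-t)^2 = 10.7 - 0.5*2.375*1^2
= 9.5125


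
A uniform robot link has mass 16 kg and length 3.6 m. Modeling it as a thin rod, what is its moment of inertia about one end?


I = (1/3) * m * L^2
= (1/3) * 16 * 3.6^2
= 0.333333 * 16 * 12.96
= 69.12 kg*m^2


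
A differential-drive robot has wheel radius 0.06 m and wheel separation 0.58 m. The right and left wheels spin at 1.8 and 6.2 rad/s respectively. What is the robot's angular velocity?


vR = r*wR = 0.06*1.8 = 0.108 m/s
vL = r*wL = 0.06*6.2 = 0.372 m/s
v = (vR+vL)/2 = 0.24 m/s
omega = (vR-vL)/L = -0.4552 rad/s
angular velocity = -0.4552 rad/s


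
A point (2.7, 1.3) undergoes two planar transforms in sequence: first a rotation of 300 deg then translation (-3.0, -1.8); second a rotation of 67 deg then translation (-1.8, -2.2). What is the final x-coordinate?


After transform 1:
x1 = cos(300)*2.7 - sin(300)*1.3 + -3.0 = -0.5242
y1 = sin(300)*2.7 + cos(300)*1.3 + -1.8 = -3.4883
After transform 2:
x2 = cos(67)*-0.5242 - sin(67)*-3.4883 + -1.8
= 1.2062


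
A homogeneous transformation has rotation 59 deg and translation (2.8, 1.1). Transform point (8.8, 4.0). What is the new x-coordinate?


x' = cos(theta)*px - sin(theta)*py + tx
= 0.515*8.8 - 0.8572*4.0 + 2.8
= 3.9037


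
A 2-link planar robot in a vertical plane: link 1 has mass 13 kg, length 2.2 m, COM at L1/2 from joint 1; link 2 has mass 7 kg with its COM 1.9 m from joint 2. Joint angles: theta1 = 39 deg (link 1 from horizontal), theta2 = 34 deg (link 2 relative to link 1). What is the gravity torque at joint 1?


Horizontal distance from joint 1 to link-1 COM:
  x_c1 = (L1/2)*cos(t1) = 1.1 * 0.7771 = 0.8549 m
Horizontal distance from joint 1 to link-2 COM:
  x_c2 = L1*cos(t1) + Lc2*cos(t1+t2)
       = 2.2*0.7771 + 1.9*0.2924 = 2.2652 m
tau1 = m1*g*x_c1 + m2*g*x_c2
     = 13*9.81*0.8549 + 7*9.81*2.2652
     = 109.0204 + 155.5532
     = 264.5735 Nm


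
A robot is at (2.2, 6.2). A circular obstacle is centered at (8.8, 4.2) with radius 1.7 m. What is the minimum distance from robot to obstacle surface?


center_dist = sqrt((2.2-8.8)^2 + (6.2-4.2)^2)
= sqrt(43.56 + 4.0)
= 6.8964
min_dist = center_dist - radius = 6.8964 - 1.7 = 5.1964 m


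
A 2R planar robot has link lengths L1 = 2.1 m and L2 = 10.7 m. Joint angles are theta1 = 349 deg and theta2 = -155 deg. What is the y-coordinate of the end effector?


Convert angles to radians: theta1 = 6.0912, theta2 = -2.7053
y = L1*sin(theta1) + L2*sin(theta1+theta2)
y = -0.4007 + -2.5886
y = -2.9893


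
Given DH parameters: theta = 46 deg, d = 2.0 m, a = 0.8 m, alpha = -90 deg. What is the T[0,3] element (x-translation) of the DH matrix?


T[0,3] = a * cos(theta)
= 0.8 * cos(46 deg)
= 0.8 * 0.6947
= 0.5557


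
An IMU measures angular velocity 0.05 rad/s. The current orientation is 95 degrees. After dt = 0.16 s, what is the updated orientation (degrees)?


delta_theta = w * dt = 0.05 * 0.16 = 0.008 rad
= 0.4584 deg
theta_new = 95 + 0.4584 = 95.4584 deg


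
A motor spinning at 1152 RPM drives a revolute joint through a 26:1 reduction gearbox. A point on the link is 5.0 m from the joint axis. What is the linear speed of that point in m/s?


omega_motor = 1152 * 2*pi/60 = 120.6372 rad/s
omega_joint = omega_motor / 26 = 4.6399 rad/s
v = omega_joint * r = 4.6399 * 5.0
= 23.1995 m/s


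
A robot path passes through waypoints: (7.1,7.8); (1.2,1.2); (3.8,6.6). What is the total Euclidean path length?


Segment lengths:
  seg1 = sqrt((-5.9)^2 + (-6.6)^2) = 8.8527
  seg2 = sqrt((2.6)^2 + (5.4)^2) = 5.9933
Total = 14.846


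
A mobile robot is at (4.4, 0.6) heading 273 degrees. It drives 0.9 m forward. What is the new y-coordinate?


y_new = y0 + d*sin(theta)
= 0.6 + 0.9*sin(273)
= 0.6 + -0.8988
= -0.2988


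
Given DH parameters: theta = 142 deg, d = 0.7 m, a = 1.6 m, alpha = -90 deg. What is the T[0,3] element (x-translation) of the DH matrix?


T[0,3] = a * cos(theta)
= 1.6 * cos(142 deg)
= 1.6 * -0.788
= -1.2608


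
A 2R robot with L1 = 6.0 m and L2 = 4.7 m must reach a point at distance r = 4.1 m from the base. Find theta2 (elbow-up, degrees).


cos(theta2) = (r^2 - L1^2 - L2^2) / (2*L1*L2)
cos(theta2) = (16.81 - 36.0 - 22.09) / 56.4
cos(theta2) = -0.731915
theta2 = 137.0472 degrees


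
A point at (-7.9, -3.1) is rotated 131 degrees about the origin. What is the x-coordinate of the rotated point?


x' = x*cos(theta) - y*sin(theta)
cos(131 deg) = -0.6561, sin(131 deg) = 0.7547
x' = -7.9 * -0.6561 - -3.1 * 0.7547
= 5.1829 - -2.3396
= 7.5225


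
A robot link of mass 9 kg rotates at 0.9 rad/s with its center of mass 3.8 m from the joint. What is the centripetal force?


F = m * omega^2 * r
= 9 * 0.9^2 * 3.8
= 9 * 0.81 * 3.8
= 27.702 N


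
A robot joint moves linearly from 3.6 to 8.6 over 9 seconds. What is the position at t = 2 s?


s = t/T = 2/9 = 0.2222
p(t) = p0 + (pf-p0)*s
= 3.6 + (8.6 - 3.6) * 0.2222
= 4.7111


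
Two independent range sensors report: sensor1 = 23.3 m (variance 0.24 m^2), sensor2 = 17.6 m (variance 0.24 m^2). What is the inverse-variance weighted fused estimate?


w1 = (1/var1) / (1/var1 + 1/var2)
   = 4.1667 / (4.1667 + 4.1667) = 0.5
w2 = 1 - w1 = 0.5
fused = w1*s1 + w2*s2 = 11.65 + 8.8
= 20.45 m


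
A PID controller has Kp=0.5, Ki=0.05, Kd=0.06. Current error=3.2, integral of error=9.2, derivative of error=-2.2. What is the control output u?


u = Kp*e + Ki*int(e) + Kd*de/dt
= 0.5*3.2 + 0.05*9.2 + 0.06*(-2.2)
= 1.6 + 0.46 + -0.132
= 1.928


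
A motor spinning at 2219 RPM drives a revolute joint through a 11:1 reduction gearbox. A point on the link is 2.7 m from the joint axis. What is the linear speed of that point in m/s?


omega_motor = 2219 * 2*pi/60 = 232.3731 rad/s
omega_joint = omega_motor / 11 = 21.1248 rad/s
v = omega_joint * r = 21.1248 * 2.7
= 57.037 m/s


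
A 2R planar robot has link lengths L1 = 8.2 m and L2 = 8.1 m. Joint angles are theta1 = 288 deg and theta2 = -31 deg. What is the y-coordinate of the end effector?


Convert angles to radians: theta1 = 5.0265, theta2 = -0.5411
y = L1*sin(theta1) + L2*sin(theta1+theta2)
y = -7.7987 + -7.8924
y = -15.6911


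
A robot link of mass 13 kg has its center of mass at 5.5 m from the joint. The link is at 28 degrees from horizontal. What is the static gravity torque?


tau = m*g*L*cos(angle)
= 13 * 9.81 * 5.5 * cos(28 deg)
= 13 * 9.81 * 5.5 * 0.8829
= 619.3127 Nm


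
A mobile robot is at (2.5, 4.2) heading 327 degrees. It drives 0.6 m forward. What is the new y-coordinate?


y_new = y0 + d*sin(theta)
= 4.2 + 0.6*sin(327)
= 4.2 + -0.3268
= 3.8732


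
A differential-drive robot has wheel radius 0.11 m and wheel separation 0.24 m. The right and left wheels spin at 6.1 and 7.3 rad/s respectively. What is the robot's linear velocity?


vR = r*wR = 0.11*6.1 = 0.671 m/s
vL = r*wL = 0.11*7.3 = 0.803 m/s
v = (vR+vL)/2 = 0.737 m/s
omega = (vR-vL)/L = -0.55 rad/s
linear velocity = 0.737 m/s


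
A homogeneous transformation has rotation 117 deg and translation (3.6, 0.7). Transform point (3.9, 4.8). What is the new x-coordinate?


x' = cos(theta)*px - sin(theta)*py + tx
= -0.454*3.9 - 0.891*4.8 + 3.6
= -2.4474


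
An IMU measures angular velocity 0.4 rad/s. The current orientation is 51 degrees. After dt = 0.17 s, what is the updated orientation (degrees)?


delta_theta = w * dt = 0.4 * 0.17 = 0.068 rad
= 3.8961 deg
theta_new = 51 + 3.8961 = 54.8961 deg


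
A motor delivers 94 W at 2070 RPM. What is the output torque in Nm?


omega = 2070 * 2*pi/60 = 216.7699 rad/s
tau = P / omega = 94 / 216.7699
= 0.4336 Nm


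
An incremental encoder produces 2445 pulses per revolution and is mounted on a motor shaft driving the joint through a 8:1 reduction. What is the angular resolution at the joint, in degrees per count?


counts per rev = 2445
effective counts at joint = 2445 * 8 = 19560
resolution = 360 / 19560
= 0.0184 deg/count


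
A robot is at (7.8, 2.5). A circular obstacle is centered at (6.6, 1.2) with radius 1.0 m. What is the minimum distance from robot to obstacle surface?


center_dist = sqrt((7.8-6.6)^2 + (2.5-1.2)^2)
= sqrt(1.44 + 1.69)
= 1.7692
min_dist = center_dist - radius = 1.7692 - 1.0 = 0.7692 m


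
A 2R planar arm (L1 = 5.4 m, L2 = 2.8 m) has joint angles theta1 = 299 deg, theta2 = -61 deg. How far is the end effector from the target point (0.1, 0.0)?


End effector via forward kinematics:
x = L1*cos(t1) + L2*cos(t1+t2) = 1.1342
y = L1*sin(t1) + L2*sin(t1+t2) = -7.0975
Distance to target:
d = sqrt((0.1 - 1.1342)^2 + (0.0 - -7.0975)^2)
= sqrt(1.0696 + 50.3742)
= 7.1724 m


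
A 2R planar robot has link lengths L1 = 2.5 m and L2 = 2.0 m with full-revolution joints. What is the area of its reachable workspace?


r_max = L1 + L2 = 4.5 m
r_min = |L1 - L2| = 0.5 m
Area = pi*(r_max^2 - r_min^2)
= pi*(20.25 - 0.25)
= pi * 20.0
= 62.8319 m^2


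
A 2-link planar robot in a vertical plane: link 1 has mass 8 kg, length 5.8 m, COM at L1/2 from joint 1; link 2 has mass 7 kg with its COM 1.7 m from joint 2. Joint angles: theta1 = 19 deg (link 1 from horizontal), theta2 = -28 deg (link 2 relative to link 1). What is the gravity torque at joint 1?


Horizontal distance from joint 1 to link-1 COM:
  x_c1 = (L1/2)*cos(t1) = 2.9 * 0.9455 = 2.742 m
Horizontal distance from joint 1 to link-2 COM:
  x_c2 = L1*cos(t1) + Lc2*cos(t1+t2)
       = 5.8*0.9455 + 1.7*0.9877 = 7.1631 m
tau1 = m1*g*x_c1 + m2*g*x_c2
     = 8*9.81*2.742 + 7*9.81*7.1631
     = 215.1925 + 491.8886
     = 707.081 Nm


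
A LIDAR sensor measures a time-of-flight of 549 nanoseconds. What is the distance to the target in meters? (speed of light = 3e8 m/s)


tof = 549 ns = 5.49e-07 s
dist = c * tof / 2
= 3e8 * 5.49e-07 / 2
= 82.35 m


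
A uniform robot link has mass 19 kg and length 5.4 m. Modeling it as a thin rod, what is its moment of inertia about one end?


I = (1/3) * m * L^2
= (1/3) * 19 * 5.4^2
= 0.333333 * 19 * 29.16
= 184.68 kg*m^2


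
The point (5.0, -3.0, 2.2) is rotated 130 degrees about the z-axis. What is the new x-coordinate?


Rotation about z-axis: x' = x*cos(theta) - y*sin(theta)
= 5.0 * -0.6428 - -3.0 * 0.766
= -0.9158


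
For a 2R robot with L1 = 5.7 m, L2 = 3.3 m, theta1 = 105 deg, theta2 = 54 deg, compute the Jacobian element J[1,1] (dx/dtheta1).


J[1,1] = -L1*sin(t1) - L2*sin(t1+t2)
= -5.7*sin(105) - 3.3*sin(159)
= -6.6884


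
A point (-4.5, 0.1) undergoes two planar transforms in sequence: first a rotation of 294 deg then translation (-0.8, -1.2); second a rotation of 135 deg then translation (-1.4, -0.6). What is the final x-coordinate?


After transform 1:
x1 = cos(294)*-4.5 - sin(294)*0.1 + -0.8 = -2.539
y1 = sin(294)*-4.5 + cos(294)*0.1 + -1.2 = 2.9516
After transform 2:
x2 = cos(135)*-2.539 - sin(135)*2.9516 + -1.4
= -1.6918


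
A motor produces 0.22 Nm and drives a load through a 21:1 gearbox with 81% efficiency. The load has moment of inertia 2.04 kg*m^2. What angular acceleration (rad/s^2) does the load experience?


tau_out = tau_motor * N * eta
= 0.22 * 21 * 0.81 = 3.7422 Nm
alpha = tau_out / I = 3.7422 / 2.04
= 1.8344 rad/s^2


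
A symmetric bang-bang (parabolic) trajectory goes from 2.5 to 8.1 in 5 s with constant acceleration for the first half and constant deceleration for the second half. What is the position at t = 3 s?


Symmetric rest-to-rest: each phase covers (pf-p0)/2 in time T/2. 0.5*a*(T/2)^2 = (pf-p0)/2 => a = 4*(pf-p0)/T^2
a = 4*(8.1-2.5)/5^2 = 0.896
t = 3 is in the deceleration phase (t > T/2).
p = pf - 0.5*a*(T-t)^2 = 8.1 - 0.5*0.896*2^2
= 6.308


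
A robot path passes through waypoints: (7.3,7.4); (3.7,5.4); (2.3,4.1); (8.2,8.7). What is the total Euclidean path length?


Segment lengths:
  seg1 = sqrt((-3.6)^2 + (-2.0)^2) = 4.1183
  seg2 = sqrt((-1.4)^2 + (-1.3)^2) = 1.9105
  seg3 = sqrt((5.9)^2 + (4.6)^2) = 7.4813
Total = 13.5101


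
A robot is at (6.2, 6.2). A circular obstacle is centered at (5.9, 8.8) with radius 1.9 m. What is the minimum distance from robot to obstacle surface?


center_dist = sqrt((6.2-5.9)^2 + (6.2-8.8)^2)
= sqrt(0.09 + 6.76)
= 2.6173
min_dist = center_dist - radius = 2.6173 - 1.9 = 0.7173 m


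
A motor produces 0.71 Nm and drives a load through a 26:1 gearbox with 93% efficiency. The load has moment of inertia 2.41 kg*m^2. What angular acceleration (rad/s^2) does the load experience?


tau_out = tau_motor * N * eta
= 0.71 * 26 * 0.93 = 17.1678 Nm
alpha = tau_out / I = 17.1678 / 2.41
= 7.1236 rad/s^2


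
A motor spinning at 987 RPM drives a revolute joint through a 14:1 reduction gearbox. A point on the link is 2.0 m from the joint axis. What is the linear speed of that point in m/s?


omega_motor = 987 * 2*pi/60 = 103.3584 rad/s
omega_joint = omega_motor / 14 = 7.3827 rad/s
v = omega_joint * r = 7.3827 * 2.0
= 14.7655 m/s


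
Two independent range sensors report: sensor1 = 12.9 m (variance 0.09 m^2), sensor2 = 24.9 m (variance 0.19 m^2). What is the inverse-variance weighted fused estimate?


w1 = (1/var1) / (1/var1 + 1/var2)
   = 11.1111 / (11.1111 + 5.2632) = 0.6786
w2 = 1 - w1 = 0.3214
fused = w1*s1 + w2*s2 = 8.7536 + 8.0036
= 16.7571 m


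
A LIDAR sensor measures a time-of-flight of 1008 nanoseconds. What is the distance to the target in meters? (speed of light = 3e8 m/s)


tof = 1008 ns = 1.008e-06 s
dist = c * tof / 2
= 3e8 * 1.008e-06 / 2
= 151.2 m


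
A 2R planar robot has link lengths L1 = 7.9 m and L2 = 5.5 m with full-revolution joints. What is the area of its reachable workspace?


r_max = L1 + L2 = 13.4 m
r_min = |L1 - L2| = 2.4 m
Area = pi*(r_max^2 - r_min^2)
= pi*(179.56 - 5.76)
= pi * 173.8
= 546.0088 m^2


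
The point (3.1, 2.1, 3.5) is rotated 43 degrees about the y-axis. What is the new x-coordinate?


Rotation about y-axis: x' = x*cos(theta) + z*sin(theta)
= 3.1 * 0.7314 + 3.5 * 0.682
= 4.6542


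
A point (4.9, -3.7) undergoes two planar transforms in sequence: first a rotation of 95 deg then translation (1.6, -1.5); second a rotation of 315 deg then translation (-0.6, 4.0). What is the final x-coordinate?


After transform 1:
x1 = cos(95)*4.9 - sin(95)*-3.7 + 1.6 = 4.8589
y1 = sin(95)*4.9 + cos(95)*-3.7 + -1.5 = 3.7038
After transform 2:
x2 = cos(315)*4.8589 - sin(315)*3.7038 + -0.6
= 5.4547


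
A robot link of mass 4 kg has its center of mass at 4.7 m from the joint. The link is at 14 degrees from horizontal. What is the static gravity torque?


tau = m*g*L*cos(angle)
= 4 * 9.81 * 4.7 * cos(14 deg)
= 4 * 9.81 * 4.7 * 0.9703
= 178.9497 Nm


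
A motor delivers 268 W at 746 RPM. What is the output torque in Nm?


omega = 746 * 2*pi/60 = 78.1209 rad/s
tau = P / omega = 268 / 78.1209
= 3.4306 Nm


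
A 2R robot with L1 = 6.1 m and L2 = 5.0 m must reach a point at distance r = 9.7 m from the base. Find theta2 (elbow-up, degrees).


cos(theta2) = (r^2 - L1^2 - L2^2) / (2*L1*L2)
cos(theta2) = (94.09 - 37.21 - 25.0) / 61.0
cos(theta2) = 0.522623
theta2 = 58.4916 degrees


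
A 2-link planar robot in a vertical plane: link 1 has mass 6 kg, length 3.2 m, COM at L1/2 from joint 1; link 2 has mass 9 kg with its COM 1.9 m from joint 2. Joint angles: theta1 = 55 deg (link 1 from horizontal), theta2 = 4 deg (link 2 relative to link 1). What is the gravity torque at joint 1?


Horizontal distance from joint 1 to link-1 COM:
  x_c1 = (L1/2)*cos(t1) = 1.6 * 0.5736 = 0.9177 m
Horizontal distance from joint 1 to link-2 COM:
  x_c2 = L1*cos(t1) + Lc2*cos(t1+t2)
       = 3.2*0.5736 + 1.9*0.515 = 2.814 m
tau1 = m1*g*x_c1 + m2*g*x_c2
     = 6*9.81*0.9177 + 9*9.81*2.814
     = 54.0171 + 248.4496
     = 302.4667 Nm


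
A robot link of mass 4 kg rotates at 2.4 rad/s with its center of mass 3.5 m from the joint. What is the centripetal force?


F = m * omega^2 * r
= 4 * 2.4^2 * 3.5
= 4 * 5.76 * 3.5
= 80.64 N


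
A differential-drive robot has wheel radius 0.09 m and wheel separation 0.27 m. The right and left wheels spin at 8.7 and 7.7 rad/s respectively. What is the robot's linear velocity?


vR = r*wR = 0.09*8.7 = 0.783 m/s
vL = r*wL = 0.09*7.7 = 0.693 m/s
v = (vR+vL)/2 = 0.738 m/s
omega = (vR-vL)/L = 0.3333 rad/s
linear velocity = 0.738 m/s


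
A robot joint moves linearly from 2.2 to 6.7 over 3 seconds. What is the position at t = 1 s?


s = t/T = 1/3 = 0.3333
p(t) = p0 + (pf-p0)*s
= 2.2 + (6.7 - 2.2) * 0.3333
= 3.7


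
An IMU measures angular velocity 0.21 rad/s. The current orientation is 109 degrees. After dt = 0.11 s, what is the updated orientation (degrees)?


delta_theta = w * dt = 0.21 * 0.11 = 0.0231 rad
= 1.3235 deg
theta_new = 109 + 1.3235 = 110.3235 deg


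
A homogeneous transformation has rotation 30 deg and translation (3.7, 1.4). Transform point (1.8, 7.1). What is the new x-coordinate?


x' = cos(theta)*px - sin(theta)*py + tx
= 0.866*1.8 - 0.5*7.1 + 3.7
= 1.7088


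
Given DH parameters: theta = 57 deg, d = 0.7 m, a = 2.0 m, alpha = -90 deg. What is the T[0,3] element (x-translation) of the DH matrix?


T[0,3] = a * cos(theta)
= 2.0 * cos(57 deg)
= 2.0 * 0.5446
= 1.0893


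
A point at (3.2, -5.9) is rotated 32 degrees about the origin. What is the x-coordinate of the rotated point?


x' = x*cos(theta) - y*sin(theta)
cos(32 deg) = 0.848, sin(32 deg) = 0.5299
x' = 3.2 * 0.848 - -5.9 * 0.5299
= 2.7138 - -3.1265
= 5.8403


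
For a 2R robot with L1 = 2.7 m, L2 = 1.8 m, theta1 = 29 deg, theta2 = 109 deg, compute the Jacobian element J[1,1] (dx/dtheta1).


J[1,1] = -L1*sin(t1) - L2*sin(t1+t2)
= -2.7*sin(29) - 1.8*sin(138)
= -2.5134


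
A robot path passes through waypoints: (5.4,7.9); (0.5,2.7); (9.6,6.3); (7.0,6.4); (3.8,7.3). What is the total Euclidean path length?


Segment lengths:
  seg1 = sqrt((-4.9)^2 + (-5.2)^2) = 7.1449
  seg2 = sqrt((9.1)^2 + (3.6)^2) = 9.7862
  seg3 = sqrt((-2.6)^2 + (0.1)^2) = 2.6019
  seg4 = sqrt((-3.2)^2 + (0.9)^2) = 3.3242
Total = 22.8572


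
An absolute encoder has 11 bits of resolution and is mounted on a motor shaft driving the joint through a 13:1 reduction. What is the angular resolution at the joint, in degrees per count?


counts = 2^11 = 2048
effective counts at joint = 2048 * 13 = 26624
resolution = 360 / 26624
= 0.0135 deg/count


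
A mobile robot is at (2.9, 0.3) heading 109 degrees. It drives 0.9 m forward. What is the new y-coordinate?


y_new = y0 + d*sin(theta)
= 0.3 + 0.9*sin(109)
= 0.3 + 0.851
= 1.151


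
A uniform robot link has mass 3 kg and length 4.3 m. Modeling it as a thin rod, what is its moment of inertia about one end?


I = (1/3) * m * L^2
= (1/3) * 3 * 4.3^2
= 0.333333 * 3 * 18.49
= 18.49 kg*m^2


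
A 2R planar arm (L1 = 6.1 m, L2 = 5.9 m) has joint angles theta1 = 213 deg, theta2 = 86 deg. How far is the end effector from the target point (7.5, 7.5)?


End effector via forward kinematics:
x = L1*cos(t1) + L2*cos(t1+t2) = -2.2555
y = L1*sin(t1) + L2*sin(t1+t2) = -8.4826
Distance to target:
d = sqrt((7.5 - -2.2555)^2 + (7.5 - -8.4826)^2)
= sqrt(95.17 + 255.442)
= 18.7246 m


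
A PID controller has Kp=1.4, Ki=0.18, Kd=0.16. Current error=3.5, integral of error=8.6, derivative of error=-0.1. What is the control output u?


u = Kp*e + Ki*int(e) + Kd*de/dt
= 1.4*3.5 + 0.18*8.6 + 0.16*(-0.1)
= 4.9 + 1.548 + -0.016
= 6.432


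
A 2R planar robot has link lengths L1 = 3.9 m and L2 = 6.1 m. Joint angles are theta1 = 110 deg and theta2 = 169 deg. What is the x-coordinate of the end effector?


Convert angles to radians: theta1 = 1.9199, theta2 = 2.9496
x = L1*cos(theta1) + L2*cos(theta1+theta2)
x = -1.3339 + 0.9543
x = -0.3796


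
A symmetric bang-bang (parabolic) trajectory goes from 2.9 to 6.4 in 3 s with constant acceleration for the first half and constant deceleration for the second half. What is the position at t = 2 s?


Symmetric rest-to-rest: each phase covers (pf-p0)/2 in time T/2. 0.5*a*(T/2)^2 = (pf-p0)/2 => a = 4*(pf-p0)/T^2
a = 4*(6.4-2.9)/3^2 = 1.5556
t = 2 is in the deceleration phase (t > T/2).
p = pf - 0.5*a*(T-t)^2 = 6.4 - 0.5*1.5556*1^2
= 5.6222


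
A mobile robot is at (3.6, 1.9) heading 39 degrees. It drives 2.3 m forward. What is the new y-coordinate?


y_new = y0 + d*sin(theta)
= 1.9 + 2.3*sin(39)
= 1.9 + 1.4474
= 3.3474


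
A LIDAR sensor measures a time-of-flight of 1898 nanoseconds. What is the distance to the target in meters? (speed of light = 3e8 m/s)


tof = 1898 ns = 1.898e-06 s
dist = c * tof / 2
= 3e8 * 1.898e-06 / 2
= 284.7 m


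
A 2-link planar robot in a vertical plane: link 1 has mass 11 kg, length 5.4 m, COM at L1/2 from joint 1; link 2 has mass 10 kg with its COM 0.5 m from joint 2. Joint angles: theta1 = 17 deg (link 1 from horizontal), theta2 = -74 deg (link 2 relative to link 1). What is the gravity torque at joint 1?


Horizontal distance from joint 1 to link-1 COM:
  x_c1 = (L1/2)*cos(t1) = 2.7 * 0.9563 = 2.582 m
Horizontal distance from joint 1 to link-2 COM:
  x_c2 = L1*cos(t1) + Lc2*cos(t1+t2)
       = 5.4*0.9563 + 0.5*0.5446 = 5.4364 m
tau1 = m1*g*x_c1 + m2*g*x_c2
     = 11*9.81*2.582 + 10*9.81*5.4364
     = 278.6261 + 533.3074
     = 811.9335 Nm


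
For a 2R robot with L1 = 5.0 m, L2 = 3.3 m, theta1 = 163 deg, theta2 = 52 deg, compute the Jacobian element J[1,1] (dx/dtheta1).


J[1,1] = -L1*sin(t1) - L2*sin(t1+t2)
= -5.0*sin(163) - 3.3*sin(215)
= 0.4309


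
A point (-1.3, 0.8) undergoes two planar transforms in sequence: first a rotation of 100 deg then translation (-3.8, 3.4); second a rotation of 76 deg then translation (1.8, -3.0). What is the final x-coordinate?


After transform 1:
x1 = cos(100)*-1.3 - sin(100)*0.8 + -3.8 = -4.3621
y1 = sin(100)*-1.3 + cos(100)*0.8 + 3.4 = 1.9808
After transform 2:
x2 = cos(76)*-4.3621 - sin(76)*1.9808 + 1.8
= -1.1773


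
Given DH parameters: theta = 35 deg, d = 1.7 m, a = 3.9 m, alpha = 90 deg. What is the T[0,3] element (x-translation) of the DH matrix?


T[0,3] = a * cos(theta)
= 3.9 * cos(35 deg)
= 3.9 * 0.8192
= 3.1947


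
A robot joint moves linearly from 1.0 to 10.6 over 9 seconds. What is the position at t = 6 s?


s = t/T = 6/9 = 0.6667
p(t) = p0 + (pf-p0)*s
= 1.0 + (10.6 - 1.0) * 0.6667
= 7.4


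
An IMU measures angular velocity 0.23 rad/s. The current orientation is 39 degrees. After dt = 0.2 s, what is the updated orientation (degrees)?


delta_theta = w * dt = 0.23 * 0.2 = 0.046 rad
= 2.6356 deg
theta_new = 39 + 2.6356 = 41.6356 deg


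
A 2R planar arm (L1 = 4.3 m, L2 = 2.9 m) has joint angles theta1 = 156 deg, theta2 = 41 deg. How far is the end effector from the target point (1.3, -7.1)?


End effector via forward kinematics:
x = L1*cos(t1) + L2*cos(t1+t2) = -6.7015
y = L1*sin(t1) + L2*sin(t1+t2) = 0.9011
Distance to target:
d = sqrt((1.3 - -6.7015)^2 + (-7.1 - 0.9011)^2)
= sqrt(64.0245 + 64.0174)
= 11.3156 m


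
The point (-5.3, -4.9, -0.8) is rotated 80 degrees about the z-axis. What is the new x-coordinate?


Rotation about z-axis: x' = x*cos(theta) - y*sin(theta)
= -5.3 * 0.1736 - -4.9 * 0.9848
= 3.9052


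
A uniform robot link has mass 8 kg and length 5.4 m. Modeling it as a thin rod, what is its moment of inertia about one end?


I = (1/3) * m * L^2
= (1/3) * 8 * 5.4^2
= 0.333333 * 8 * 29.16
= 77.76 kg*m^2


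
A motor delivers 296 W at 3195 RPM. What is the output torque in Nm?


omega = 3195 * 2*pi/60 = 334.5796 rad/s
tau = P / omega = 296 / 334.5796
= 0.8847 Nm


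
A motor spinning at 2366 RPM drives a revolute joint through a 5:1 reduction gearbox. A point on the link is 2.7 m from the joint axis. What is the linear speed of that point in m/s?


omega_motor = 2366 * 2*pi/60 = 247.7669 rad/s
omega_joint = omega_motor / 5 = 49.5534 rad/s
v = omega_joint * r = 49.5534 * 2.7
= 133.7941 m/s


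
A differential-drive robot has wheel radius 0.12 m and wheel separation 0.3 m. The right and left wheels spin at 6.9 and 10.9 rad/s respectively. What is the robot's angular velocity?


vR = r*wR = 0.12*6.9 = 0.828 m/s
vL = r*wL = 0.12*10.9 = 1.308 m/s
v = (vR+vL)/2 = 1.068 m/s
omega = (vR-vL)/L = -1.6 rad/s
angular velocity = -1.6 rad/s


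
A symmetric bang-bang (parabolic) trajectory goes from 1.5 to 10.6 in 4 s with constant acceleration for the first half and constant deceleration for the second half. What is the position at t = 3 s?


Symmetric rest-to-rest: each phase covers (pf-p0)/2 in time T/2. 0.5*a*(T/2)^2 = (pf-p0)/2 => a = 4*(pf-p0)/T^2
a = 4*(10.6-1.5)/4^2 = 2.275
t = 3 is in the deceleration phase (t > T/2).
p = pf - 0.5*a*(T-t)^2 = 10.6 - 0.5*2.275*1^2
= 9.4625


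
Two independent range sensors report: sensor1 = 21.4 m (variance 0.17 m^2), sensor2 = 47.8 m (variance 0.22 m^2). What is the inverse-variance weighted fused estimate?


w1 = (1/var1) / (1/var1 + 1/var2)
   = 5.8824 / (5.8824 + 4.5455) = 0.5641
w2 = 1 - w1 = 0.4359
fused = w1*s1 + w2*s2 = 12.0718 + 20.8359
= 32.9077 m


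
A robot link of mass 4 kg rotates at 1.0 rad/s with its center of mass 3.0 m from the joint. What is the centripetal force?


F = m * omega^2 * r
= 4 * 1.0^2 * 3.0
= 4 * 1.0 * 3.0
= 12.0 N


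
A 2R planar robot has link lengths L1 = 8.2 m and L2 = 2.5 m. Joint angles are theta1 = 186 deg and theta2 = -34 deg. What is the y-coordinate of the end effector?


Convert angles to radians: theta1 = 3.2463, theta2 = -0.5934
y = L1*sin(theta1) + L2*sin(theta1+theta2)
y = -0.8571 + 1.1737
y = 0.3165


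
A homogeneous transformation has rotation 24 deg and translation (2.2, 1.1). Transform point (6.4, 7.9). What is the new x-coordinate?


x' = cos(theta)*px - sin(theta)*py + tx
= 0.9135*6.4 - 0.4067*7.9 + 2.2
= 4.8335


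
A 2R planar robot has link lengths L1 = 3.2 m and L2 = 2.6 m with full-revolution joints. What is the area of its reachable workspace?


r_max = L1 + L2 = 5.8 m
r_min = |L1 - L2| = 0.6 m
Area = pi*(r_max^2 - r_min^2)
= pi*(33.64 - 0.36)
= pi * 33.28
= 104.5522 m^2


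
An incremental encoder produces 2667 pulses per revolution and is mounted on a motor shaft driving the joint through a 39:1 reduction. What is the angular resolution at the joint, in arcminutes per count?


counts per rev = 2667
effective counts at joint = 2667 * 39 = 104013
resolution = 360*60 / 104013
= 0.2077 arcmin/count


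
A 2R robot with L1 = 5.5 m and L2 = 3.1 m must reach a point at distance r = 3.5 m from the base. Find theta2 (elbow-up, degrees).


cos(theta2) = (r^2 - L1^2 - L2^2) / (2*L1*L2)
cos(theta2) = (12.25 - 30.25 - 9.61) / 34.1
cos(theta2) = -0.809677
theta2 = 144.0644 degrees


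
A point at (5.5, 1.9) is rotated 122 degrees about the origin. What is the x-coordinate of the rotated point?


x' = x*cos(theta) - y*sin(theta)
cos(122 deg) = -0.5299, sin(122 deg) = 0.848
x' = 5.5 * -0.5299 - 1.9 * 0.848
= -2.9146 - 1.6113
= -4.5258


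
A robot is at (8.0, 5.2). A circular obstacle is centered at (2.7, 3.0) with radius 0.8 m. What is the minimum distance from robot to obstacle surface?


center_dist = sqrt((8.0-2.7)^2 + (5.2-3.0)^2)
= sqrt(28.09 + 4.84)
= 5.7385
min_dist = center_dist - radius = 5.7385 - 0.8 = 4.9385 m


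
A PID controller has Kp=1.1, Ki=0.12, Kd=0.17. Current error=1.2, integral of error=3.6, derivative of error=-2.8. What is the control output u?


u = Kp*e + Ki*int(e) + Kd*de/dt
= 1.1*1.2 + 0.12*3.6 + 0.17*(-2.8)
= 1.32 + 0.432 + -0.476
= 1.276


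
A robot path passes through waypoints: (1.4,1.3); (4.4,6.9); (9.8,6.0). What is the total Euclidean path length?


Segment lengths:
  seg1 = sqrt((3.0)^2 + (5.6)^2) = 6.353
  seg2 = sqrt((5.4)^2 + (-0.9)^2) = 5.4745
Total = 11.8274


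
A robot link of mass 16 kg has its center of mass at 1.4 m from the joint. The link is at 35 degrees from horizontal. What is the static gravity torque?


tau = m*g*L*cos(angle)
= 16 * 9.81 * 1.4 * cos(35 deg)
= 16 * 9.81 * 1.4 * 0.8192
= 180.0037 Nm


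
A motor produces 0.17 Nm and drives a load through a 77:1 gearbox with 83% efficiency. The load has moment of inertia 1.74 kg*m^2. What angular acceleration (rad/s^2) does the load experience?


tau_out = tau_motor * N * eta
= 0.17 * 77 * 0.83 = 10.8647 Nm
alpha = tau_out / I = 10.8647 / 1.74
= 6.2441 rad/s^2


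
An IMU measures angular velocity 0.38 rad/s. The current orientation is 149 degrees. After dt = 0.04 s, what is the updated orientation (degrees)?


delta_theta = w * dt = 0.38 * 0.04 = 0.0152 rad
= 0.8709 deg
theta_new = 149 + 0.8709 = 149.8709 deg


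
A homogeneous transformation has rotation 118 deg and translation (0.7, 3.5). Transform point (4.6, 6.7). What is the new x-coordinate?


x' = cos(theta)*px - sin(theta)*py + tx
= -0.4695*4.6 - 0.8829*6.7 + 0.7
= -7.3753


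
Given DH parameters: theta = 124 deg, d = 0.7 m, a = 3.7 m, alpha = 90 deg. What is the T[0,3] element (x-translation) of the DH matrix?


T[0,3] = a * cos(theta)
= 3.7 * cos(124 deg)
= 3.7 * -0.5592
= -2.069


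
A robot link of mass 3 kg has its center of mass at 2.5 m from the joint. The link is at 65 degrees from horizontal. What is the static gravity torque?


tau = m*g*L*cos(angle)
= 3 * 9.81 * 2.5 * cos(65 deg)
= 3 * 9.81 * 2.5 * 0.4226
= 31.0941 Nm


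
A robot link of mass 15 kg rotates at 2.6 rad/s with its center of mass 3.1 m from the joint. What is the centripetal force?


F = m * omega^2 * r
= 15 * 2.6^2 * 3.1
= 15 * 6.76 * 3.1
= 314.34 N


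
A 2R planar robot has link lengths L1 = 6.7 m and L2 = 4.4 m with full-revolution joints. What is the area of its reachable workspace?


r_max = L1 + L2 = 11.1 m
r_min = |L1 - L2| = 2.3 m
Area = pi*(r_max^2 - r_min^2)
= pi*(123.21 - 5.29)
= pi * 117.92
= 370.4566 m^2


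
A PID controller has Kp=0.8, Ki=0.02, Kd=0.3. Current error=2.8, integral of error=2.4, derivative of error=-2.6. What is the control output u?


u = Kp*e + Ki*int(e) + Kd*de/dt
= 0.8*2.8 + 0.02*2.4 + 0.3*(-2.6)
= 2.24 + 0.048 + -0.78
= 1.508


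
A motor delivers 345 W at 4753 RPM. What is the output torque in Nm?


omega = 4753 * 2*pi/60 = 497.733 rad/s
tau = P / omega = 345 / 497.733
= 0.6931 Nm


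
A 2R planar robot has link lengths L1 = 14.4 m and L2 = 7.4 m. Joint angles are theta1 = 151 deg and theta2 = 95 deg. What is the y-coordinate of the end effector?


Convert angles to radians: theta1 = 2.6354, theta2 = 1.6581
y = L1*sin(theta1) + L2*sin(theta1+theta2)
y = 6.9813 + -6.7602
y = 0.221


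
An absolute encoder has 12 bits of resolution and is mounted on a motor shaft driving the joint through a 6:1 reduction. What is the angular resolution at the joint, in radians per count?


counts = 2^12 = 4096
effective counts at joint = 4096 * 6 = 24576
resolution = 2*pi / 24576
= 2.5566e-04 rad/count


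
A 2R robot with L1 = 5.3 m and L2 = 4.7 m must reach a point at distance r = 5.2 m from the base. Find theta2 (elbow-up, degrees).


cos(theta2) = (r^2 - L1^2 - L2^2) / (2*L1*L2)
cos(theta2) = (27.04 - 28.09 - 22.09) / 49.82
cos(theta2) = -0.464472
theta2 = 117.6761 degrees


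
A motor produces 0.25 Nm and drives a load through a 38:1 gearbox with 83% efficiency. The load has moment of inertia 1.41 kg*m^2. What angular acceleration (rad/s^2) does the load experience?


tau_out = tau_motor * N * eta
= 0.25 * 38 * 0.83 = 7.885 Nm
alpha = tau_out / I = 7.885 / 1.41
= 5.5922 rad/s^2


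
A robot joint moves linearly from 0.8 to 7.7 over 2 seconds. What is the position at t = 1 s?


s = t/T = 1/2 = 0.5
p(t) = p0 + (pf-p0)*s
= 0.8 + (7.7 - 0.8) * 0.5
= 4.25


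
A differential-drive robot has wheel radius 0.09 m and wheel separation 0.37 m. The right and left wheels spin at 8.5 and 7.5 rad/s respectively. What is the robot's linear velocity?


vR = r*wR = 0.09*8.5 = 0.765 m/s
vL = r*wL = 0.09*7.5 = 0.675 m/s
v = (vR+vL)/2 = 0.72 m/s
omega = (vR-vL)/L = 0.2432 rad/s
linear velocity = 0.72 m/s


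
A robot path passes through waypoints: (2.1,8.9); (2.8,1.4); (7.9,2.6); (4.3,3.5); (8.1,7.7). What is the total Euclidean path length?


Segment lengths:
  seg1 = sqrt((0.7)^2 + (-7.5)^2) = 7.5326
  seg2 = sqrt((5.1)^2 + (1.2)^2) = 5.2393
  seg3 = sqrt((-3.6)^2 + (0.9)^2) = 3.7108
  seg4 = sqrt((3.8)^2 + (4.2)^2) = 5.6639
Total = 22.1466


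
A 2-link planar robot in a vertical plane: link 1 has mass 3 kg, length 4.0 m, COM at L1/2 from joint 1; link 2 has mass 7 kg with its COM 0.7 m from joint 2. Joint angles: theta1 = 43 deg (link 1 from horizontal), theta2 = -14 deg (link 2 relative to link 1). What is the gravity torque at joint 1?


Horizontal distance from joint 1 to link-1 COM:
  x_c1 = (L1/2)*cos(t1) = 2.0 * 0.7314 = 1.4627 m
Horizontal distance from joint 1 to link-2 COM:
  x_c2 = L1*cos(t1) + Lc2*cos(t1+t2)
       = 4.0*0.7314 + 0.7*0.8746 = 3.5376 m
tau1 = m1*g*x_c1 + m2*g*x_c2
     = 3*9.81*1.4627 + 7*9.81*3.5376
     = 43.0475 + 242.9303
     = 285.9778 Nm


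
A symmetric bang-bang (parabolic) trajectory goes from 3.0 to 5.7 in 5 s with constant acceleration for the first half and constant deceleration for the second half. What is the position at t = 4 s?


Symmetric rest-to-rest: each phase covers (pf-p0)/2 in time T/2. 0.5*a*(T/2)^2 = (pf-p0)/2 => a = 4*(pf-p0)/T^2
a = 4*(5.7-3.0)/5^2 = 0.432
t = 4 is in the deceleration phase (t > T/2).
p = pf - 0.5*a*(T-t)^2 = 5.7 - 0.5*0.432*1^2
= 5.484
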